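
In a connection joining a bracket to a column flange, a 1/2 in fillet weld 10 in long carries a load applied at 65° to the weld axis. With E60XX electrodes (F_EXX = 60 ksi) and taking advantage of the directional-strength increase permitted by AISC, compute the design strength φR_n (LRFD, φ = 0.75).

φR_n ≈ 137 kips

t_e = 0.707 × 0.5 = 0.3535 in; A_we = 0.3535 × 10 = 3.535 in².
Directional factor: 1.0 + 0.5 sin^1.5(65°) = 1.431.
F_nw = 0.6 × 60 × 1.431 = 51.53 ksi.
φR_n = 0.75 × 51.53 × 3.535 = 136.6 kips.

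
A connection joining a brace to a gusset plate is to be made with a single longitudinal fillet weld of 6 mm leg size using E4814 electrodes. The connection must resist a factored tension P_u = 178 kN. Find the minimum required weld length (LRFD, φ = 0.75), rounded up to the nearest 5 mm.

L = 195 mm

E48XX → F_EXX = 480 MPa.
Throat t_e = 0.707 × 6 = 4.242 mm.
φr_n = 0.75 × 0.6 × 480 × 4.242 × 10⁻³ = 0.9163 kN/mm.
L_req = P_u / φr_n = 178 / 0.9163 = 194.3 mm total.
Round up → use L = 195 mm.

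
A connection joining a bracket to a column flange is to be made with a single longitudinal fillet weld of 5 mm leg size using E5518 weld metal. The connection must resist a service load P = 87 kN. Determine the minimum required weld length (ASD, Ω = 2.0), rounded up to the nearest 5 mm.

L = 150 mm

E55XX → F_EXX = 550 MPa.
Throat t_e = 0.707 × 5 = 3.535 mm.
r_n/Ω = (0.6 × 550 × 3.535) / 2.0 = 583.3 N/mm = 0.5833 kN/mm.
L_req = P / (r_n/Ω) = 87 / 0.5833 = 149.2 mm total.
Round up → use L = 150 mm.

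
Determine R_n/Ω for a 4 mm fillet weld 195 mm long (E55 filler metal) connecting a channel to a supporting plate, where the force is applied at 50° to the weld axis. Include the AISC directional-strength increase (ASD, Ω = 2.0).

E55XX → F_EXX = 550 MPa.
t_e = 0.707 × 4 = 2.828 mm; A_we = 2.828 × 195 = 551.5 mm².
Directional factor: 1.0 + 0.5 sin^1.5(50°) = 1.335.
F_nw = 0.6 × 550 × 1.335 = 440.6 MPa.
R_n/Ω = (440.6 × 551.5) / 2.0 × 10⁻³ = 121.5 kN.

R_n/Ω ≈ 121 kN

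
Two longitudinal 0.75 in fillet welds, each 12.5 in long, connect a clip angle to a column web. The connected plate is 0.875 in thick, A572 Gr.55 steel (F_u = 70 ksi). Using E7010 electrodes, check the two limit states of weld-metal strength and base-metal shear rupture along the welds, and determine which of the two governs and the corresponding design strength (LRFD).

φR_n ≈ 418 kips (weld metal governs)

E70XX → F_EXX = 70 ksi.
t_e = 0.707 × 0.75 = 0.5302 in; L = 25 in.
Weld metal: φR_n = 0.75 × 0.6 × 70 × 0.5302 × 25 = 417.6 kips.
Base metal (shear rupture): φR_n = 0.75 × 0.6 × 70 × 0.875 × 25 = 689.1 kips.
Governing: weld metal.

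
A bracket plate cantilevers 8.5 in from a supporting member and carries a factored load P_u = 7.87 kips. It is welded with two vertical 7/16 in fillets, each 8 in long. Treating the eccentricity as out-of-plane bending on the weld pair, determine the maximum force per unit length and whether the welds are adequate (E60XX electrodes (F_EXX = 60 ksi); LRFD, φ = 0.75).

f_max ≈ 3.17 kip/in; adequate

L_w = 2 × 8 = 16 in; section modulus (unit throat) S = 2 × L²/6 = 21.33 in².
Direct shear f_v = P/L_w = 7.87/16 = 0.4919 kip/in.
Moment M = P × e = 7.87 × 8.5 = 66.895 kip·in; bending f_b = M/S = 3.136 kip/in.
f_max = √(f_v² + f_b²) = √(0.4919² + 3.136²) = 3.174 kip/in.
φr_n = 0.75 × 0.6 × 60 × (0.707 × 0.4375) = 8.351 kip/in → adequate.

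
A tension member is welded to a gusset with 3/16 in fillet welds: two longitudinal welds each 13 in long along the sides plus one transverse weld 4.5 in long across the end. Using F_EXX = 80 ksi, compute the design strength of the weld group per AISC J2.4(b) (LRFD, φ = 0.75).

t_e = 0.707 × 0.1875 = 0.1326 in.
R_nwl = 0.6 × 80 × 0.1326 × 26 = 165.4 kip (longitudinal, 2 welds).
R_nwt = 0.6 × 80 × 0.1326 × 4.5 = 28.63 kip (transverse, base value).
(i) R_nwl + R_nwt = 194.1 kip; (ii) 0.85 R_nwl + 1.5 R_nwt = 183.6 kip.
R_n = max = 194.1 kip [governs: (i)]; φR_n = 145.6 kip.

φR_n ≈ 146 kip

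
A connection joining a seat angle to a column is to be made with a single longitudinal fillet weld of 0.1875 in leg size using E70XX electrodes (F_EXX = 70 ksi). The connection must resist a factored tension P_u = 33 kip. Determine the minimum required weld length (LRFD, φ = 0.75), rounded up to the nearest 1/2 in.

L = 8 in

Throat t_e = 0.707 × 0.1875 = 0.1326 in.
φr_n = 0.75 × 0.6 × 70 × 0.1326 = 4.176 kip/in.
L_req = P_u / φr_n = 33 / 4.176 = 7.903 in total.
Round up → use L = 8 in.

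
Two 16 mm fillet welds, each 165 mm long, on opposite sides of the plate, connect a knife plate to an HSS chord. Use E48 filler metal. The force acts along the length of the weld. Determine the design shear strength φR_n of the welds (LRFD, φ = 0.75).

φR_n ≈ 806 kN

E48XX → F_EXX = 480 MPa.
Effective throat t_e = 0.707 × 16 = 11.31 mm.
Total length L = 330 mm; A_we = 11.31 × 330 = 3733 mm².
F_nw = 0.6 F_EXX = 0.6 × 480 = 288 MPa.
φR_n = 0.75 × 288 × 3733 × 10⁻³ = 806.3 kN.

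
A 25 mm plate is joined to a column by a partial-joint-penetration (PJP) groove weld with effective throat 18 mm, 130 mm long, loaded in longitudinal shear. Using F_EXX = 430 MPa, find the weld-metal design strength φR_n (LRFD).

Effective throat (given) t_e = 18 mm.
A_we = 18 × 130 = 2340 mm².
F_nw = 0.6 F_EXX = 258 MPa.
φR_n = 0.75 × 258 × 2340 × 10⁻³ = 452.8 kN.

φR_n ≈ 453 kN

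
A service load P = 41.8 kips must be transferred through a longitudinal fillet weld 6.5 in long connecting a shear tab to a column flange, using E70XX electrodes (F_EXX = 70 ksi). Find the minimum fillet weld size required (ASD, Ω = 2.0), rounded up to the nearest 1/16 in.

Total weld length L = 6.5 in.
Required throat t_e = P × Ω / (0.6 F_EXX × L) = 41.8 × 2.0 / (0.6 × 70 × 6.5) = 0.3062 in.
Required leg w = t_e / 0.707 = 0.4331 in → use 7/16 in.

w = 7/16 in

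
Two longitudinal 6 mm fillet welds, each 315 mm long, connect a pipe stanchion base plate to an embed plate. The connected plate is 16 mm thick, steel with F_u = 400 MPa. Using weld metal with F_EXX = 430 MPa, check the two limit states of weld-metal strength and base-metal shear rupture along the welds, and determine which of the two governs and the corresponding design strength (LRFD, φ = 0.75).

φR_n ≈ 517 kN (weld metal governs)

t_e = 0.707 × 6 = 4.242 mm; L = 630 mm.
Weld metal: φR_n = 0.75 × 0.6 × 430 × 4.242 × 630 × 10⁻³ = 517.1 kN.
Base metal (shear rupture): φR_n = 0.75 × 0.6 × 400 × 16 × 630 × 10⁻³ = 1814 kN.
Governing: weld metal.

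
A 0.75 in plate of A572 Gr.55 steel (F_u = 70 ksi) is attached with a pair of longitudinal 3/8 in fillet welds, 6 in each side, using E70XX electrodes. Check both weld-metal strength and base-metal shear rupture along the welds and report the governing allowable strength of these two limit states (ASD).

R_n/Ω ≈ 66.8 kip (weld metal governs)

E70XX → F_EXX = 70 ksi.
t_e = 0.707 × 0.375 = 0.2651 in; L = 12 in.
Weld metal: R_n/Ω = (1/2.0) × 0.6 × 70 × 0.2651 × 12 = 66.81 kip.
Base metal (shear rupture): R_n/Ω = (1/2.0) × 0.6 × 70 × 0.75 × 12 = 189 kip.
Governing: weld metal.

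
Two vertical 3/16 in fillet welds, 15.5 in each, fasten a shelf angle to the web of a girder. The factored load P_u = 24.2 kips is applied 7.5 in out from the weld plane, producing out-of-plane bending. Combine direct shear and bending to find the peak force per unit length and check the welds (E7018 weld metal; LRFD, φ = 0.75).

E70XX → F_EXX = 70 ksi.
L_w = 2 × 15.5 = 31 in; section modulus (unit throat) S = 2 × L²/6 = 80.08 in².
Direct shear f_v = P/L_w = 24.2/31 = 0.7806 kip/in.
Moment M = P × e = 24.2 × 7.5 = 181.5 kip·in; bending f_b = M/S = 2.266 kip/in.
f_max = √(f_v² + f_b²) = √(0.7806² + 2.266²) = 2.397 kip/in.
φr_n = 0.75 × 0.6 × 70 × (0.707 × 0.1875) = 4.176 kip/in → adequate.

f_max ≈ 2.4 kip/in; adequate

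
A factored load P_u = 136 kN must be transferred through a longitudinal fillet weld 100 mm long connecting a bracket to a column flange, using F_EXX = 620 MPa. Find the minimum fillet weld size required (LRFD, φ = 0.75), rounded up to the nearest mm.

w = 7 mm

Total weld length L = 100 mm.
Required throat t_e = P_u / (φ × 0.6 F_EXX × L) = 136 / (0.75 × 0.6 × 620 × 100 × 10⁻³) = 4.875 mm.
Required leg w = t_e / 0.707 = 6.895 mm → use 7 mm.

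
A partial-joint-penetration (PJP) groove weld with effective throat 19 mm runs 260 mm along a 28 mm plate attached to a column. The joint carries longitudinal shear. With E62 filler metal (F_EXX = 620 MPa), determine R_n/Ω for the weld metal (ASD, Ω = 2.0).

Effective throat (given) t_e = 19 mm.
A_we = 19 × 260 = 4940 mm².
F_nw = 0.6 F_EXX = 372 MPa.
R_n/Ω = (372 × 4940) / 2.0 × 10⁻³ = 918.8 kN.

R_n/Ω ≈ 919 kN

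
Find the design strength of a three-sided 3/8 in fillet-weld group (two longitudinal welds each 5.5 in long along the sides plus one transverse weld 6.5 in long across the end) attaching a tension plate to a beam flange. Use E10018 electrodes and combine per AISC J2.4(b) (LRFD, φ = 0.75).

E100XX → F_EXX = 100 ksi.
t_e = 0.707 × 0.375 = 0.2651 in.
R_nwl = 0.6 × 100 × 0.2651 × 11 = 175 kips (longitudinal, 2 welds).
R_nwt = 0.6 × 100 × 0.2651 × 6.5 = 103.4 kips (transverse, base value).
(i) R_nwl + R_nwt = 278.4 kips; (ii) 0.85 R_nwl + 1.5 R_nwt = 303.8 kips.
R_n = max = 303.8 kips [governs: (ii)]; φR_n = 227.9 kips.

φR_n ≈ 228 kips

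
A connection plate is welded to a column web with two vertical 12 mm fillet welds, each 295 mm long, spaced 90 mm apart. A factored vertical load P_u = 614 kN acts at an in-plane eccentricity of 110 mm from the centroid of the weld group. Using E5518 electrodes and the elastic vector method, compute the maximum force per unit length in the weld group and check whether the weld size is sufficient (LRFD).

E55XX → F_EXX = 550 MPa.
Total weld length L_w = 590 mm. Treat welds as unit-width lines.
Polar moment about centroid: J = 2[d³/12 + d(b/2)²] = 2[295³/12 + 295×45²] = 5473000 mm³.
Direct shear f_v = P/L_w = 614×10³ / 590 = 1041 N/mm (vertical).
Torsion M = P·e = 614×10³ × 110 = 67540000 N·mm.
Critical point at (x, y) = (45, 147.5) from centroid. f_tx = M·y/J = 1820 N/mm; f_ty = M·x/J = 555.3 N/mm.
Resultant f_max = √[f_tx² + (f_v + f_ty)²] = √[1820² + (1041 + 555.3)²] = 2421 N/mm.
Capacity per unit length: φr_n = 0.75 × 0.6 × 550 × (0.707 × 12) = 2100 N/mm.
2421 > 2100 → NOT adequate.

f_max ≈ 2420 N/mm; NOT adequate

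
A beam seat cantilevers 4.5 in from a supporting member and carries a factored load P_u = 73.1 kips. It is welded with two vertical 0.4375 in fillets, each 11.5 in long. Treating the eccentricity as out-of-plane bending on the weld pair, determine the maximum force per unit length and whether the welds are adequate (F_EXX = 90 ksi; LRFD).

f_max ≈ 8.11 kip/in; adequate

L_w = 2 × 11.5 = 23 in; section modulus (unit throat) S = 2 × L²/6 = 44.08 in².
Direct shear f_v = P/L_w = 73.1/23 = 3.178 kip/in.
Moment M = P × e = 73.1 × 4.5 = 328.95 kip·in; bending f_b = M/S = 7.462 kip/in.
f_max = √(f_v² + f_b²) = √(3.178² + 7.462²) = 8.111 kip/in.
φr_n = 0.75 × 0.6 × 90 × (0.707 × 0.4375) = 12.53 kip/in → adequate.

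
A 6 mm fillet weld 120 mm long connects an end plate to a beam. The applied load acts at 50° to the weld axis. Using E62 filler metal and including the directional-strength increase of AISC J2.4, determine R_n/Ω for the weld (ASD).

R_n/Ω ≈ 126 kN

E62XX → F_EXX = 620 MPa.
t_e = 0.707 × 6 = 4.242 mm; A_we = 4.242 × 120 = 509 mm².
Directional factor: 1.0 + 0.5 sin^1.5(50°) = 1.335.
F_nw = 0.6 × 620 × 1.335 = 496.7 MPa.
R_n/Ω = (496.7 × 509) / 2.0 × 10⁻³ = 126.4 kN.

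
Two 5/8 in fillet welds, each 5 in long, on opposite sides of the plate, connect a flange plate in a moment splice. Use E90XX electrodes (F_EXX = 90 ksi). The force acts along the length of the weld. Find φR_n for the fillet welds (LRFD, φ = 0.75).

Effective throat t_e = 0.707 × 0.625 = 0.4419 in.
Total length L = 10 in; A_we = 0.4419 × 10 = 4.419 in².
F_nw = 0.6 F_EXX = 0.6 × 90 = 54 ksi.
φR_n = 0.75 × 54 × 4.419 = 179 kip.

φR_n ≈ 179 kip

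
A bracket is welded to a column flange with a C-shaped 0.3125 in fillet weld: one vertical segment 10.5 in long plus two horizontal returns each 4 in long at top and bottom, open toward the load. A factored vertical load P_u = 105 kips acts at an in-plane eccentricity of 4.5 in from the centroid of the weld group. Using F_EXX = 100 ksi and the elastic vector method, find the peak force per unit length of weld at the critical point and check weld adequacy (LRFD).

Total weld length L_w = 18.5 in. Treat welds as unit-width lines.
Centroid: x̄ = 2×4×2 / 18.5 = 0.8649 in from the vertical weld.
Polar moment about centroid: J = I_x + I_y = [10.5³/12 + 2×4×5.25²] + [10.5×0.8649² + 2(4³/12 + 4×1.135²)] = 345.8 in³.
Direct shear f_v = P/L_w = 105 / 18.5 = 5.676 kip/in (vertical).
Torsion M = P·e = 105 × 4.5 = 472.5 kip·in.
Critical point at (x, y) = (3.135, 5.25) from centroid. f_tx = M·y/J = 7.174 kip/in; f_ty = M·x/J = 4.284 kip/in.
Resultant f_max = √[f_tx² + (f_v + f_ty)²] = √[7.174² + (5.676 + 4.284)²] = 12.27 kip/in.
Capacity per unit length: φr_n = 0.75 × 0.6 × 100 × (0.707 × 0.3125) = 9.942 kip/in.
12.27 > 9.942 → NOT adequate.

f_max ≈ 12.3 kip/in; NOT adequate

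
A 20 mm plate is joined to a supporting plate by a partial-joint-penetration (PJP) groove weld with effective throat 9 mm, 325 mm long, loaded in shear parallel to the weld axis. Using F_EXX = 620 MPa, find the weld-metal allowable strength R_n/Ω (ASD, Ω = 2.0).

Effective throat (given) t_e = 9 mm.
A_we = 9 × 325 = 2925 mm².
F_nw = 0.6 F_EXX = 372 MPa.
R_n/Ω = (372 × 2925) / 2.0 × 10⁻³ = 544 kN.

R_n/Ω ≈ 544 kN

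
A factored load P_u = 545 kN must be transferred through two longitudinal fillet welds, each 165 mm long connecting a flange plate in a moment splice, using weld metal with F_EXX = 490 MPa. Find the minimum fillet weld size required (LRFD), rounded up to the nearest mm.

w = 11 mm

Total weld length L = 330 mm.
Required throat t_e = P_u / (φ × 0.6 F_EXX × L) = 545 / (0.75 × 0.6 × 490 × 330 × 10⁻³) = 7.49 mm.
Required leg w = t_e / 0.707 = 10.59 mm → use 11 mm.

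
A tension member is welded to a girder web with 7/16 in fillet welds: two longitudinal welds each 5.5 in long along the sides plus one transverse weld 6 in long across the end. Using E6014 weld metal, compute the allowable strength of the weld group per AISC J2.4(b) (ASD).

R_n/Ω ≈ 102 kip

E60XX → F_EXX = 60 ksi.
t_e = 0.707 × 0.4375 = 0.3093 in.
R_nwl = 0.6 × 60 × 0.3093 × 11 = 122.5 kip (longitudinal, 2 welds).
R_nwt = 0.6 × 60 × 0.3093 × 6 = 66.81 kip (transverse, base value).
(i) R_nwl + R_nwt = 189.3 kip; (ii) 0.85 R_nwl + 1.5 R_nwt = 204.3 kip.
R_n = max = 204.3 kip [governs: (ii)]; R_n/Ω = 102.2 kip.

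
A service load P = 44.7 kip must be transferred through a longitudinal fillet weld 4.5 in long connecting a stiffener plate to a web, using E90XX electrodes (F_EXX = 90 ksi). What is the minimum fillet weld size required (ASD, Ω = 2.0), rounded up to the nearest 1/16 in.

w = 9/16 in

Total weld length L = 4.5 in.
Required throat t_e = P × Ω / (0.6 F_EXX × L) = 44.7 × 2.0 / (0.6 × 90 × 4.5) = 0.3679 in.
Required leg w = t_e / 0.707 = 0.5204 in → use 9/16 in.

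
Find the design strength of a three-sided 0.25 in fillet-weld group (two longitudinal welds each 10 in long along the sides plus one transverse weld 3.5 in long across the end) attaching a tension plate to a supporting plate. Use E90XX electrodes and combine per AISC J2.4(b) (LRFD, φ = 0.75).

φR_n ≈ 168 kip

E90XX → F_EXX = 90 ksi.
t_e = 0.707 × 0.25 = 0.1767 in.
R_nwl = 0.6 × 90 × 0.1767 × 20 = 190.9 kip (longitudinal, 2 welds).
R_nwt = 0.6 × 90 × 0.1767 × 3.5 = 33.41 kip (transverse, base value).
(i) R_nwl + R_nwt = 224.3 kip; (ii) 0.85 R_nwl + 1.5 R_nwt = 212.4 kip.
R_n = max = 224.3 kip [governs: (i)]; φR_n = 168.2 kip.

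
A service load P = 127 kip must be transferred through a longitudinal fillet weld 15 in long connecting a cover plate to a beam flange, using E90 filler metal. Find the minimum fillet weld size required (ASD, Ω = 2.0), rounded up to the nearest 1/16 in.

E90XX → F_EXX = 90 ksi.
Total weld length L = 15 in.
Required throat t_e = P × Ω / (0.6 F_EXX × L) = 127 × 2.0 / (0.6 × 90 × 15) = 0.3136 in.
Required leg w = t_e / 0.707 = 0.4435 in → use 1/2 in.

w = 1/2 in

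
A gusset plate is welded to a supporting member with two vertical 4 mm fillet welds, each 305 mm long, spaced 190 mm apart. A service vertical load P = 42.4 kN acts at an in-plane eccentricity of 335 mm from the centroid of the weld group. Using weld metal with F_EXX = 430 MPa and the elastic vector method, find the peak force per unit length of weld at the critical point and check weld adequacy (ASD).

Total weld length L_w = 610 mm. Treat welds as unit-width lines.
Polar moment about centroid: J = 2[d³/12 + d(b/2)²] = 2[305³/12 + 305×95²] = 10230000 mm³.
Direct shear f_v = P/L_w = 42.4×10³ / 610 = 69.51 N/mm (vertical).
Torsion M = P·e = 42.4×10³ × 335 = 14204000 N·mm.
Critical point at (x, y) = (95, 152.5) from centroid. f_tx = M·y/J = 211.7 N/mm; f_ty = M·x/J = 131.9 N/mm.
Resultant f_max = √[f_tx² + (f_v + f_ty)²] = √[211.7² + (69.51 + 131.9)²] = 292.1 N/mm.
Capacity per unit length: r_n/Ω = (1/2.0) × 0.6 × 430 × (0.707 × 4) = 364.8 N/mm.
292.1 ≤ 364.8 → adequate.

f_max ≈ 292 N/mm; adequate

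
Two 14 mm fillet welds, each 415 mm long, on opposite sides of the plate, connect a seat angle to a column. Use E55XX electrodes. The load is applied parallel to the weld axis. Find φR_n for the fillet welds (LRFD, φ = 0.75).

E55XX → F_EXX = 550 MPa.
Effective throat t_e = 0.707 × 14 = 9.898 mm.
Total length L = 830 mm; A_we = 9.898 × 830 = 8215 mm².
F_nw = 0.6 F_EXX = 0.6 × 550 = 330 MPa.
φR_n = 0.75 × 330 × 8215 × 10⁻³ = 2033 kN.

φR_n ≈ 2030 kN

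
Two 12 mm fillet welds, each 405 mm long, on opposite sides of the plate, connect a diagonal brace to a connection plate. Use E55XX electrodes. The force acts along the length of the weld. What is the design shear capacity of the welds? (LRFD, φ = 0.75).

φR_n ≈ 1700 kN

E55XX → F_EXX = 550 MPa.
Effective throat t_e = 0.707 × 12 = 8.484 mm.
Total length L = 810 mm; A_we = 8.484 × 810 = 6872 mm².
F_nw = 0.6 F_EXX = 0.6 × 550 = 330 MPa.
φR_n = 0.75 × 330 × 6872 × 10⁻³ = 1701 kN.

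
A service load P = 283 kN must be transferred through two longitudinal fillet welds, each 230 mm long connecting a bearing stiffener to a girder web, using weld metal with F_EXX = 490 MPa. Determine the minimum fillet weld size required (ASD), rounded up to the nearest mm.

w = 6 mm

Total weld length L = 460 mm.
Required throat t_e = P × Ω / (0.6 F_EXX × L) = 283 × 2.0 / (0.6 × 490 × 460 × 10⁻³) = 4.185 mm.
Required leg w = t_e / 0.707 = 5.92 mm → use 6 mm.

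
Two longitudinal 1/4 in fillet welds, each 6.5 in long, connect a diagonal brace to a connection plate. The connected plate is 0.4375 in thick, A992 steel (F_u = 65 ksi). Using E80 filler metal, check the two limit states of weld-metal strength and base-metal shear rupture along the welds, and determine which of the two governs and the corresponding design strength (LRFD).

φR_n ≈ 82.7 kip (weld metal governs)

E80XX → F_EXX = 80 ksi.
t_e = 0.707 × 0.25 = 0.1767 in; L = 13 in.
Weld metal: φR_n = 0.75 × 0.6 × 80 × 0.1767 × 13 = 82.72 kip.
Base metal (shear rupture): φR_n = 0.75 × 0.6 × 65 × 0.4375 × 13 = 166.4 kip.
Governing: weld metal.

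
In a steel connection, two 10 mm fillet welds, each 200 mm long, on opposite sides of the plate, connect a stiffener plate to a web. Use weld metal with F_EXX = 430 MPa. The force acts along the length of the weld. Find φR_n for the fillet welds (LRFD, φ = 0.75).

φR_n ≈ 547 kN

Effective throat t_e = 0.707 × 10 = 7.07 mm.
Total length L = 400 mm; A_we = 7.07 × 400 = 2828 mm².
F_nw = 0.6 F_EXX = 0.6 × 430 = 258 MPa.
φR_n = 0.75 × 258 × 2828 × 10⁻³ = 547.2 kN.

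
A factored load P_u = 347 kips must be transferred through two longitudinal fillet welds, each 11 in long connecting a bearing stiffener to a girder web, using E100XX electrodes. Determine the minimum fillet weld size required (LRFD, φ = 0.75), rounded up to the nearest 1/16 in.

w = 1/2 in

E100XX → F_EXX = 100 ksi.
Total weld length L = 22 in.
Required throat t_e = P_u / (φ × 0.6 F_EXX × L) = 347 / (0.75 × 0.6 × 100 × 22) = 0.3505 in.
Required leg w = t_e / 0.707 = 0.4958 in → use 1/2 in.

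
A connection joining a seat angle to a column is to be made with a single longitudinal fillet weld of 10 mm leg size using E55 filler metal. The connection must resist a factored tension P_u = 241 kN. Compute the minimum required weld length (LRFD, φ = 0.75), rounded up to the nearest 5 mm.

E55XX → F_EXX = 550 MPa.
Throat t_e = 0.707 × 10 = 7.07 mm.
φr_n = 0.75 × 0.6 × 550 × 7.07 × 10⁻³ = 1.75 kN/mm.
L_req = P_u / φr_n = 241 / 1.75 = 137.7 mm total.
Round up → use L = 140 mm.

L = 140 mm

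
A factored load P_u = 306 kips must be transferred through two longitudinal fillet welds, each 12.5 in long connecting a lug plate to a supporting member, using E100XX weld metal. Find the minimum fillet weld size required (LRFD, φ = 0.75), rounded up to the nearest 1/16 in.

w = 7/16 in

E100XX → F_EXX = 100 ksi.
Total weld length L = 25 in.
Required throat t_e = P_u / (φ × 0.6 F_EXX × L) = 306 / (0.75 × 0.6 × 100 × 25) = 0.272 in.
Required leg w = t_e / 0.707 = 0.3847 in → use 7/16 in.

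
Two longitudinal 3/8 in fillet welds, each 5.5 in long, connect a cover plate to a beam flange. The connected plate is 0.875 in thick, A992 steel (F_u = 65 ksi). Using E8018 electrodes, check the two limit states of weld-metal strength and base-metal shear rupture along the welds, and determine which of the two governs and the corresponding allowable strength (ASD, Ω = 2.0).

R_n/Ω ≈ 70 kip (weld metal governs)

E80XX → F_EXX = 80 ksi.
t_e = 0.707 × 0.375 = 0.2651 in; L = 11 in.
Weld metal: R_n/Ω = (1/2.0) × 0.6 × 80 × 0.2651 × 11 = 69.99 kip.
Base metal (shear rupture): R_n/Ω = (1/2.0) × 0.6 × 65 × 0.875 × 11 = 187.7 kip.
Governing: weld metal.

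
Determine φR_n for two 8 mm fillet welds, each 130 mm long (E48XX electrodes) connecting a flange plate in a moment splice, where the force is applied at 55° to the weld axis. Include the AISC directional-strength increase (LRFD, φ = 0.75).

E48XX → F_EXX = 480 MPa.
t_e = 0.707 × 8 = 5.656 mm; A_we = 5.656 × 260 = 1471 mm².
Directional factor: 1.0 + 0.5 sin^1.5(55°) = 1.371.
F_nw = 0.6 × 480 × 1.371 = 394.8 MPa.
φR_n = 0.75 × 394.8 × 1471 × 10⁻³ = 435.4 kN.

φR_n ≈ 435 kN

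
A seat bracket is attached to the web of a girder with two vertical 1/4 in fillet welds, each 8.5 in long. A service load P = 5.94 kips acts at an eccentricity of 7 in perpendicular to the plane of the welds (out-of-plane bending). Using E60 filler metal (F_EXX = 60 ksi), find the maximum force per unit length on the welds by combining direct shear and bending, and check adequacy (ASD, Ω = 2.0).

L_w = 2 × 8.5 = 17 in; section modulus (unit throat) S = 2 × L²/6 = 24.08 in².
Direct shear f_v = P/L_w = 5.94/17 = 0.3494 kip/in.
Moment M = P × e = 5.94 × 7 = 41.58 kip·in; bending f_b = M/S = 1.727 kip/in.
f_max = √(f_v² + f_b²) = √(0.3494² + 1.727²) = 1.762 kip/in.
r_n/Ω = (1/2.0) × 0.6 × 60 × (0.707 × 0.25) = 3.181 kip/in → adequate.

f_max ≈ 1.76 kip/in; adequate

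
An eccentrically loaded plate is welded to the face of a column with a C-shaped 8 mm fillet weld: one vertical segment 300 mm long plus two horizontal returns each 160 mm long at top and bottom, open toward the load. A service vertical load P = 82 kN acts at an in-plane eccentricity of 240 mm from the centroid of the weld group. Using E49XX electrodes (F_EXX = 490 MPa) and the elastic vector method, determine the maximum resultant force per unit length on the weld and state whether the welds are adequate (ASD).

f_max ≈ 433 N/mm; adequate

Total weld length L_w = 620 mm. Treat welds as unit-width lines.
Centroid: x̄ = 2×160×80 / 620 = 41.29 mm from the vertical weld.
Polar moment about centroid: J = I_x + I_y = [300³/12 + 2×160×150²] + [300×41.29² + 2(160³/12 + 160×38.71²)] = 11120000 mm³.
Direct shear f_v = P/L_w = 82×10³ / 620 = 132.3 N/mm (vertical).
Torsion M = P·e = 82×10³ × 240 = 19680000 N·mm.
Critical point at (x, y) = (118.7, 150) from centroid. f_tx = M·y/J = 265.4 N/mm; f_ty = M·x/J = 210 N/mm.
Resultant f_max = √[f_tx² + (f_v + f_ty)²] = √[265.4² + (132.3 + 210)²] = 433.1 N/mm.
Capacity per unit length: r_n/Ω = (1/2.0) × 0.6 × 490 × (0.707 × 8) = 831.4 N/mm.
433.1 ≤ 831.4 → adequate.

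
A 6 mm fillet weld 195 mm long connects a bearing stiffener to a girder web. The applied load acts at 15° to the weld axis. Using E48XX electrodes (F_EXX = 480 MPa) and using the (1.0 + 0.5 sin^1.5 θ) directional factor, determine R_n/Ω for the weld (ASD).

R_n/Ω ≈ 127 kN

t_e = 0.707 × 6 = 4.242 mm; A_we = 4.242 × 195 = 827.2 mm².
Directional factor: 1.0 + 0.5 sin^1.5(15°) = 1.066.
F_nw = 0.6 × 480 × 1.066 = 307 MPa.
R_n/Ω = (307 × 827.2) / 2.0 × 10⁻³ = 127 kN.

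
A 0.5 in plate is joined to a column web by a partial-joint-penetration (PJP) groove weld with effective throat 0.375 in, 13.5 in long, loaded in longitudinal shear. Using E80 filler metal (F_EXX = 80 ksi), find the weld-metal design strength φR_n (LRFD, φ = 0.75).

φR_n ≈ 182 kips

Effective throat (given) t_e = 0.375 in.
A_we = 0.375 × 13.5 = 5.062 in².
F_nw = 0.6 F_EXX = 48 ksi.
φR_n = 0.75 × 48 × 5.062 = 182.2 kips.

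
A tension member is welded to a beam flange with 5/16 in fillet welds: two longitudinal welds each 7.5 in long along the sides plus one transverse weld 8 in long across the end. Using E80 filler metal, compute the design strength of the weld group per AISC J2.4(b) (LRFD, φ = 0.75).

E80XX → F_EXX = 80 ksi.
t_e = 0.707 × 0.3125 = 0.2209 in.
R_nwl = 0.6 × 80 × 0.2209 × 15 = 159.1 kips (longitudinal, 2 welds).
R_nwt = 0.6 × 80 × 0.2209 × 8 = 84.84 kips (transverse, base value).
(i) R_nwl + R_nwt = 243.9 kips; (ii) 0.85 R_nwl + 1.5 R_nwt = 262.5 kips.
R_n = max = 262.5 kips [governs: (ii)]; φR_n = 196.9 kips.

φR_n ≈ 197 kips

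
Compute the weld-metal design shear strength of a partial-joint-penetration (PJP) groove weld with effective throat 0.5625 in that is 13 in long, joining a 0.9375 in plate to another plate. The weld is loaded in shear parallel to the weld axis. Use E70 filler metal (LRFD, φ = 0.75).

E70XX → F_EXX = 70 ksi.
Effective throat (given) t_e = 0.5625 in.
A_we = 0.5625 × 13 = 7.312 in².
F_nw = 0.6 F_EXX = 42 ksi.
φR_n = 0.75 × 42 × 7.312 = 230.3 kip.

φR_n ≈ 230 kip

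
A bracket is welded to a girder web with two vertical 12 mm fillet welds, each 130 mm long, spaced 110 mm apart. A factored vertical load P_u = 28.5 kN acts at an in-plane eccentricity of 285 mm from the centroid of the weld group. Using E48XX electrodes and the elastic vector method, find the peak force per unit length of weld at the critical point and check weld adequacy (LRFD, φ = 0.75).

E48XX → F_EXX = 480 MPa.
Total weld length L_w = 260 mm. Treat welds as unit-width lines.
Polar moment about centroid: J = 2[d³/12 + d(b/2)²] = 2[130³/12 + 130×55²] = 1153000 mm³.
Direct shear f_v = P/L_w = 28.5×10³ / 260 = 109.6 N/mm (vertical).
Torsion M = P·e = 28.5×10³ × 285 = 8122500 N·mm.
Critical point at (x, y) = (55, 65) from centroid. f_tx = M·y/J = 458 N/mm; f_ty = M·x/J = 387.6 N/mm.
Resultant f_max = √[f_tx² + (f_v + f_ty)²] = √[458² + (109.6 + 387.6)²] = 676 N/mm.
Capacity per unit length: φr_n = 0.75 × 0.6 × 480 × (0.707 × 12) = 1833 N/mm.
676 ≤ 1833 → adequate.

f_max ≈ 676 N/mm; adequate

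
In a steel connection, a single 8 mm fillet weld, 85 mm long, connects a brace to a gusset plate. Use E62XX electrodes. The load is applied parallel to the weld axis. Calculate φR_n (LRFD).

φR_n ≈ 134 kN

E62XX → F_EXX = 620 MPa.
Effective throat t_e = 0.707 × 8 = 5.656 mm.
Total length L = 85 mm; A_we = 5.656 × 85 = 480.8 mm².
F_nw = 0.6 F_EXX = 0.6 × 620 = 372 MPa.
φR_n = 0.75 × 372 × 480.8 × 10⁻³ = 134.1 kN.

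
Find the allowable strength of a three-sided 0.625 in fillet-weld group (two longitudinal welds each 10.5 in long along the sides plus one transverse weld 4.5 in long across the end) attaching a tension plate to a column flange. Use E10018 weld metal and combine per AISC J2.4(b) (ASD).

E100XX → F_EXX = 100 ksi.
t_e = 0.707 × 0.625 = 0.4419 in.
R_nwl = 0.6 × 100 × 0.4419 × 21 = 556.8 kip (longitudinal, 2 welds).
R_nwt = 0.6 × 100 × 0.4419 × 4.5 = 119.3 kip (transverse, base value).
(i) R_nwl + R_nwt = 676.1 kip; (ii) 0.85 R_nwl + 1.5 R_nwt = 652.2 kip.
R_n = max = 676.1 kip [governs: (i)]; R_n/Ω = 338 kip.

R_n/Ω ≈ 338 kip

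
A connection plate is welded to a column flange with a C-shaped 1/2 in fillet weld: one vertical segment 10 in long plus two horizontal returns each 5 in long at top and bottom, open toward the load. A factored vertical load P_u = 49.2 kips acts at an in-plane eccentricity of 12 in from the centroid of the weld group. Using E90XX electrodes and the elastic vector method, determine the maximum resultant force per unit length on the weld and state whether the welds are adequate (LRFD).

E90XX → F_EXX = 90 ksi.
Total weld length L_w = 20 in. Treat welds as unit-width lines.
Centroid: x̄ = 2×5×2.5 / 20 = 1.25 in from the vertical weld.
Polar moment about centroid: J = I_x + I_y = [10³/12 + 2×5×5²] + [10×1.25² + 2(5³/12 + 5×1.25²)] = 385.4 in³.
Direct shear f_v = P/L_w = 49.2 / 20 = 2.46 kip/in (vertical).
Torsion M = P·e = 49.2 × 12 = 590.4 kip·in.
Critical point at (x, y) = (3.75, 5) from centroid. f_tx = M·y/J = 7.659 kip/in; f_ty = M·x/J = 5.744 kip/in.
Resultant f_max = √[f_tx² + (f_v + f_ty)²] = √[7.659² + (2.46 + 5.744)²] = 11.22 kip/in.
Capacity per unit length: φr_n = 0.75 × 0.6 × 90 × (0.707 × 0.5) = 14.32 kip/in.
11.22 ≤ 14.32 → adequate.

f_max ≈ 11.2 kip/in; adequate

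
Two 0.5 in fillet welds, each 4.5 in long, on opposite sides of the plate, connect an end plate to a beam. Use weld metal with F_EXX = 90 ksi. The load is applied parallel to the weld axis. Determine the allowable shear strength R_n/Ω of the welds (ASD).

Effective throat t_e = 0.707 × 0.5 = 0.3535 in.
Total length L = 9 in; A_we = 0.3535 × 9 = 3.181 in².
F_nw = 0.6 F_EXX = 0.6 × 90 = 54 ksi.
R_n = 54 × 3.181 = 171.8 kip; R_n/Ω = 171.8/2.0 = 85.9 kip.

R_n/Ω ≈ 85.9 kip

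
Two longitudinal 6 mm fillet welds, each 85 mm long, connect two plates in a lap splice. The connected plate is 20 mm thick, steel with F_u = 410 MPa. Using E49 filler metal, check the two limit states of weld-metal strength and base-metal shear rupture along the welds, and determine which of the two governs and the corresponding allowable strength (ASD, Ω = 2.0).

R_n/Ω ≈ 106 kN (weld metal governs)

E49XX → F_EXX = 490 MPa.
t_e = 0.707 × 6 = 4.242 mm; L = 170 mm.
Weld metal: R_n/Ω = (1/2.0) × 0.6 × 490 × 4.242 × 170 × 10⁻³ = 106 kN.
Base metal (shear rupture): R_n/Ω = (1/2.0) × 0.6 × 410 × 20 × 170 × 10⁻³ = 418.2 kN.
Governing: weld metal.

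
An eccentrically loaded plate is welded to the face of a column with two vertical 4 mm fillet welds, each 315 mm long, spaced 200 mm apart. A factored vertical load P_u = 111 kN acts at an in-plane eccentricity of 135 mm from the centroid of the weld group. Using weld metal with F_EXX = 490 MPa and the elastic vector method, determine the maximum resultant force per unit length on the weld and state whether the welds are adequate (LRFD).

f_max ≈ 369 N/mm; adequate

Total weld length L_w = 630 mm. Treat welds as unit-width lines.
Polar moment about centroid: J = 2[d³/12 + d(b/2)²] = 2[315³/12 + 315×100²] = 11510000 mm³.
Direct shear f_v = P/L_w = 111×10³ / 630 = 176.2 N/mm (vertical).
Torsion M = P·e = 111×10³ × 135 = 14985000 N·mm.
Critical point at (x, y) = (100, 157.5) from centroid. f_tx = M·y/J = 205.1 N/mm; f_ty = M·x/J = 130.2 N/mm.
Resultant f_max = √[f_tx² + (f_v + f_ty)²] = √[205.1² + (176.2 + 130.2)²] = 368.7 N/mm.
Capacity per unit length: φr_n = 0.75 × 0.6 × 490 × (0.707 × 4) = 623.6 N/mm.
368.7 ≤ 623.6 → adequate.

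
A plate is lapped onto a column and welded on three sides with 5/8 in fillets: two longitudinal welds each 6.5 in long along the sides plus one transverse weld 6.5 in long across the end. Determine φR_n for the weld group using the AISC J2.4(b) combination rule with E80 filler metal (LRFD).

φR_n ≈ 331 kips

E80XX → F_EXX = 80 ksi.
t_e = 0.707 × 0.625 = 0.4419 in.
R_nwl = 0.6 × 80 × 0.4419 × 13 = 275.7 kips (longitudinal, 2 welds).
R_nwt = 0.6 × 80 × 0.4419 × 6.5 = 137.9 kips (transverse, base value).
(i) R_nwl + R_nwt = 413.6 kips; (ii) 0.85 R_nwl + 1.5 R_nwt = 441.2 kips.
R_n = max = 441.2 kips [governs: (ii)]; φR_n = 330.9 kips.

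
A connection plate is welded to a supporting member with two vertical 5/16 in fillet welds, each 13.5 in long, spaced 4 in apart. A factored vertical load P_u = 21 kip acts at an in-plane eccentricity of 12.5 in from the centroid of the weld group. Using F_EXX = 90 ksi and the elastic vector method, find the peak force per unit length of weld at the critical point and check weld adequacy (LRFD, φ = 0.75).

f_max ≈ 3.86 kip/in; adequate

Total weld length L_w = 27 in. Treat welds as unit-width lines.
Polar moment about centroid: J = 2[d³/12 + d(b/2)²] = 2[13.5³/12 + 13.5×2²] = 518.1 in³.
Direct shear f_v = P/L_w = 21 / 27 = 0.7778 kip/in (vertical).
Torsion M = P·e = 21 × 12.5 = 262.5 kip·in.
Critical point at (x, y) = (2, 6.75) from centroid. f_tx = M·y/J = 3.42 kip/in; f_ty = M·x/J = 1.013 kip/in.
Resultant f_max = √[f_tx² + (f_v + f_ty)²] = √[3.42² + (0.7778 + 1.013)²] = 3.861 kip/in.
Capacity per unit length: φr_n = 0.75 × 0.6 × 90 × (0.707 × 0.3125) = 8.948 kip/in.
3.861 ≤ 8.948 → adequate.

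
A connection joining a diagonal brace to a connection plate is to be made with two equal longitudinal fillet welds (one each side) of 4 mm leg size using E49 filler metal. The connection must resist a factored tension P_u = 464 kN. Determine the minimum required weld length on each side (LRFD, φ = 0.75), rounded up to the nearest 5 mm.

E49XX → F_EXX = 490 MPa.
Throat t_e = 0.707 × 4 = 2.828 mm.
φr_n = 0.75 × 0.6 × 490 × 2.828 × 10⁻³ = 0.6236 kN/mm.
L_req = P_u / φr_n = 464 / 0.6236 = 744.1 mm total.
Per side: 744.1 / 2 = 372 mm.
Round up → use L = 375 mm on each side.

L = 375 mm on each side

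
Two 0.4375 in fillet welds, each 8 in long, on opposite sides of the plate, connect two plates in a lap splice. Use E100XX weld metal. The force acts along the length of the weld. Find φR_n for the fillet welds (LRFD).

E100XX → F_EXX = 100 ksi.
Effective throat t_e = 0.707 × 0.4375 = 0.3093 in.
Total length L = 16 in; A_we = 0.3093 × 16 = 4.949 in².
F_nw = 0.6 F_EXX = 0.6 × 100 = 60 ksi.
φR_n = 0.75 × 60 × 4.949 = 222.7 kips.

φR_n ≈ 223 kips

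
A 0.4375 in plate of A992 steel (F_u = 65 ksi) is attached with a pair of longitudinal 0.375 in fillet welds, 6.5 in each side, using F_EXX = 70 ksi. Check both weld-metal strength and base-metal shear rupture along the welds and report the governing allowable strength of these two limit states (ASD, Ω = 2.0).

t_e = 0.707 × 0.375 = 0.2651 in; L = 13 in.
Weld metal: R_n/Ω = (1/2.0) × 0.6 × 70 × 0.2651 × 13 = 72.38 kips.
Base metal (shear rupture): R_n/Ω = (1/2.0) × 0.6 × 65 × 0.4375 × 13 = 110.9 kips.
Governing: weld metal.

R_n/Ω ≈ 72.4 kips (weld metal governs)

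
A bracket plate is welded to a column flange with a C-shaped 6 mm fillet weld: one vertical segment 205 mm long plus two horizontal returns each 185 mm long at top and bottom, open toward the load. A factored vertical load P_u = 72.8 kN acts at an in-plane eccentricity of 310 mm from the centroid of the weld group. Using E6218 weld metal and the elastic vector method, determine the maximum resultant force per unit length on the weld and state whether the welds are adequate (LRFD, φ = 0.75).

f_max ≈ 642 N/mm; adequate

E62XX → F_EXX = 620 MPa.
Total weld length L_w = 575 mm. Treat welds as unit-width lines.
Centroid: x̄ = 2×185×92.5 / 575 = 59.52 mm from the vertical weld.
Polar moment about centroid: J = I_x + I_y = [205³/12 + 2×185×102.5²] + [205×59.52² + 2(185³/12 + 185×32.98²)] = 6789000 mm³.
Direct shear f_v = P/L_w = 72.8×10³ / 575 = 126.6 N/mm (vertical).
Torsion M = P·e = 72.8×10³ × 310 = 22568000 N·mm.
Critical point at (x, y) = (125.5, 102.5) from centroid. f_tx = M·y/J = 340.7 N/mm; f_ty = M·x/J = 417.1 N/mm.
Resultant f_max = √[f_tx² + (f_v + f_ty)²] = √[340.7² + (126.6 + 417.1)²] = 641.6 N/mm.
Capacity per unit length: φr_n = 0.75 × 0.6 × 620 × (0.707 × 6) = 1184 N/mm.
641.6 ≤ 1184 → adequate.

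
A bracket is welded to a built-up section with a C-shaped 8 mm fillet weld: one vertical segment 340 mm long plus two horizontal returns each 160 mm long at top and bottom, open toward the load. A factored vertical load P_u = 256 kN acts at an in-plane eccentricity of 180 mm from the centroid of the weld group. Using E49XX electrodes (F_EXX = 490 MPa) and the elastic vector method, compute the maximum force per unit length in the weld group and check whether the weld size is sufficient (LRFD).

f_max ≈ 954 N/mm; adequate

Total weld length L_w = 660 mm. Treat welds as unit-width lines.
Centroid: x̄ = 2×160×80 / 660 = 38.79 mm from the vertical weld.
Polar moment about centroid: J = I_x + I_y = [340³/12 + 2×160×170²] + [340×38.79² + 2(160³/12 + 160×41.21²)] = 14260000 mm³.
Direct shear f_v = P/L_w = 256×10³ / 660 = 387.9 N/mm (vertical).
Torsion M = P·e = 256×10³ × 180 = 46080000 N·mm.
Critical point at (x, y) = (121.2, 170) from centroid. f_tx = M·y/J = 549.3 N/mm; f_ty = M·x/J = 391.7 N/mm.
Resultant f_max = √[f_tx² + (f_v + f_ty)²] = √[549.3² + (387.9 + 391.7)²] = 953.6 N/mm.
Capacity per unit length: φr_n = 0.75 × 0.6 × 490 × (0.707 × 8) = 1247 N/mm.
953.6 ≤ 1247 → adequate.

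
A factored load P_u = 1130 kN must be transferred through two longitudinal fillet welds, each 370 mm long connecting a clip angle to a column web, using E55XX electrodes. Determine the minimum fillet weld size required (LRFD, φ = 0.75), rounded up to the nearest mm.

w = 9 mm

E55XX → F_EXX = 550 MPa.
Total weld length L = 740 mm.
Required throat t_e = P_u / (φ × 0.6 F_EXX × L) = 1130 / (0.75 × 0.6 × 550 × 740 × 10⁻³) = 6.17 mm.
Required leg w = t_e / 0.707 = 8.727 mm → use 9 mm.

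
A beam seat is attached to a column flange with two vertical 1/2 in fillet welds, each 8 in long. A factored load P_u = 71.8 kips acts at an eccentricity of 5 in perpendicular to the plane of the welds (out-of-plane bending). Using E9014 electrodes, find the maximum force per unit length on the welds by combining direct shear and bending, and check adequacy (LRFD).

f_max ≈ 17.4 kip/in; NOT adequate

E90XX → F_EXX = 90 ksi.
L_w = 2 × 8 = 16 in; section modulus (unit throat) S = 2 × L²/6 = 21.33 in².
Direct shear f_v = P/L_w = 71.8/16 = 4.487 kip/in.
Moment M = P × e = 71.8 × 5 = 359 kip·in; bending f_b = M/S = 16.83 kip/in.
f_max = √(f_v² + f_b²) = √(4.487² + 16.83²) = 17.42 kip/in.
φr_n = 0.75 × 0.6 × 90 × (0.707 × 0.5) = 14.32 kip/in → NOT adequate.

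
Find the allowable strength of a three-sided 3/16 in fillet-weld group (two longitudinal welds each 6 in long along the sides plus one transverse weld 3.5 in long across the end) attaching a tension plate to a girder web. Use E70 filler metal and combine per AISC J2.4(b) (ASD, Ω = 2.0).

R_n/Ω ≈ 43.1 kips

E70XX → F_EXX = 70 ksi.
t_e = 0.707 × 0.1875 = 0.1326 in.
R_nwl = 0.6 × 70 × 0.1326 × 12 = 66.81 kips (longitudinal, 2 welds).
R_nwt = 0.6 × 70 × 0.1326 × 3.5 = 19.49 kips (transverse, base value).
(i) R_nwl + R_nwt = 86.3 kips; (ii) 0.85 R_nwl + 1.5 R_nwt = 86.02 kips.
R_n = max = 86.3 kips [governs: (i)]; R_n/Ω = 43.15 kips.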